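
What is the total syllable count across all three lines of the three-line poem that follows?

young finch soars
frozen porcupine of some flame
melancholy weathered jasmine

Line 1: young(1) + finch(1) + soars(1) = 3
Line 2: frozen(2) + porcupine(3) + of(1) + some(1) + flame(1) = 8
Line 3: melancholy(4) + weathered(2) + jasmine(2) = 8
Total: 3 + 8 + 8 = 19

19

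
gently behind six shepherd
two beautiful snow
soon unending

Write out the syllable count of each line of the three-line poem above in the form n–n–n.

7–5–4

Line 1: gently (2), behind (2), six (1), shepherd (2) → 7
Line 2: two (1), beautiful (3), snow (1) → 5
Line 3: soon (1), unending (3) → 4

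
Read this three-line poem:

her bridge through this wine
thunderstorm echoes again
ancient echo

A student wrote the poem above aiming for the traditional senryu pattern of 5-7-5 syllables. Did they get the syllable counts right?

No

Line 1: her (1), bridge (1), through (1), this (1), wine (1) → 5 ✓
Line 2: thunderstorm (3), echoes (2), again (2) → 7 ✓
Line 3: ancient (2), echo (2) → 4 (expected 5)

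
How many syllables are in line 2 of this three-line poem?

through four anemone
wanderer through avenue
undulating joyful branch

Line 2: "wanderer through avenue": 3+1+3 = 7

7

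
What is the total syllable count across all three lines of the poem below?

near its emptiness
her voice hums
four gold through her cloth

Line 1: "near its emptiness": 1+1+3 = 5
Line 2: "her voice hums": 1+1+1 = 3
Line 3: "four gold through her cloth": 1+1+1+1+1 = 5
Total: 5 + 3 + 5 = 13

13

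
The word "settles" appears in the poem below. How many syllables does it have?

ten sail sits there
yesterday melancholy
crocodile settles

2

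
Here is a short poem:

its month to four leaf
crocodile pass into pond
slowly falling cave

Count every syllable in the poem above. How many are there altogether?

Line 1: "its month to four leaf": 1+1+1+1+1 = 5
Line 2: "crocodile pass into pond": 3+1+2+1 = 7
Line 3: "slowly falling cave": 2+2+1 = 5
Total: 5 + 7 + 5 = 17

17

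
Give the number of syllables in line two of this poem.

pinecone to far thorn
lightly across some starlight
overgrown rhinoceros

7

Line two: "lightly across some starlight": 2+2+1+2 = 7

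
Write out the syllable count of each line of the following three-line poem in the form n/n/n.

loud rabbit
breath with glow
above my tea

Line 1: loud (1), rabbit (2) → 3
Line 2: breath (1), with (1), glow (1) → 3
Line 3: above (2), my (1), tea (1) → 4

3/3/4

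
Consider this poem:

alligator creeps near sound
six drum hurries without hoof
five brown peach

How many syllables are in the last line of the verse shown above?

3

The last line: five(1) + brown(1) + peach(1) = 3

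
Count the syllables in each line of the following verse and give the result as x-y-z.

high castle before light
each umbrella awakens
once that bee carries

Line 1: high(1) + castle(2) + before(2) + light(1) = 6
Line 2: each(1) + umbrella(3) + awakens(3) = 7
Line 3: once(1) + that(1) + bee(1) + carries(2) = 5

6-7-5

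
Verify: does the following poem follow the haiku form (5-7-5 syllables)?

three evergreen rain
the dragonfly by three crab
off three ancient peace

Yes

Line 1: "three evergreen rain": 1+3+1 = 5 ✓
Line 2: "the dragonfly by three crab": 1+3+1+1+1 = 7 ✓
Line 3: "off three ancient peace": 1+1+2+1 = 5 ✓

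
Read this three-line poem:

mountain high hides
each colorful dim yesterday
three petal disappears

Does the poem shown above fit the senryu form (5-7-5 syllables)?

Line 1: mountain(2) + high(1) + hides(1) = 4 (expected 5)
Line 2: each(1) + colorful(3) + dim(1) + yesterday(3) = 8 (expected 7)
Line 3: three(1) + petal(2) + disappears(3) = 6 (expected 5)

No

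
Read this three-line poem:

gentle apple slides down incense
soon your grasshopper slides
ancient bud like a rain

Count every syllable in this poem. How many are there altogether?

20

Line 1: gentle (2), apple (2), slides (1), down (1), incense (2) → 8
Line 2: soon (1), your (1), grasshopper (3), slides (1) → 6
Line 3: ancient (2), bud (1), like (1), a (1), rain (1) → 6
Total: 8 + 6 + 6 = 20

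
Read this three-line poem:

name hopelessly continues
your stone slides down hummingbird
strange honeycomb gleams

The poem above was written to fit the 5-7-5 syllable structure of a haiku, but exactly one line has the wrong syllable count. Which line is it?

The first line

Line 1: "name hopelessly continues": 1+3+3 = 7 (expected 5)
Line 2: "your stone slides down hummingbird": 1+1+1+1+3 = 7 ✓
Line 3: "strange honeycomb gleams": 1+3+1 = 5 ✓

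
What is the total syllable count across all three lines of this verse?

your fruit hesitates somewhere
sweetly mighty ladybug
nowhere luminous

Line 1: your(1) + fruit(1) + hesitates(3) + somewhere(2) = 7
Line 2: sweetly(2) + mighty(2) + ladybug(3) = 7
Line 3: nowhere(2) + luminous(3) = 5
Total: 7 + 7 + 5 = 19

19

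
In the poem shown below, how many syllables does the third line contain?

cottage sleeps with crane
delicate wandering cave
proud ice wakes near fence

5

The third line: proud(1) + ice(1) + wakes(1) + near(1) + fence(1) = 5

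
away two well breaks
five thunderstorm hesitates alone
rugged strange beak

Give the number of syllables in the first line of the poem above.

5

The first line: away (2), two (1), well (1), breaks (1) → 5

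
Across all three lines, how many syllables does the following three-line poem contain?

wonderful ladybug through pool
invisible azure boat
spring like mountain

19

Line 1: wonderful (3), ladybug (3), through (1), pool (1) → 8
Line 2: invisible (4), azure (2), boat (1) → 7
Line 3: spring (1), like (1), mountain (2) → 4
Total: 8 + 7 + 4 = 19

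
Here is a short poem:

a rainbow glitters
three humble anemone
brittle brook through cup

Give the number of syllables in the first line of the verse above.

The first line: a(1) + rainbow(2) + glitters(2) = 5

5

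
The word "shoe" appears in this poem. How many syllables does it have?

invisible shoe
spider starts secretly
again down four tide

1

"shoe" has 1 syllable.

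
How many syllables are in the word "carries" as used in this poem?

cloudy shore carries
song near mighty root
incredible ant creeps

2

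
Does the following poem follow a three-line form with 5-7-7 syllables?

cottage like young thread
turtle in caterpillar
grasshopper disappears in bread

Line 1: cottage(2) + like(1) + young(1) + thread(1) = 5 ✓
Line 2: turtle(2) + in(1) + caterpillar(4) = 7 ✓
Line 3: grasshopper(3) + disappears(3) + in(1) + bread(1) = 8 (expected 7)

No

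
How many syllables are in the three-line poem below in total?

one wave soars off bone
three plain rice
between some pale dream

13

Line 1: one(1) + wave(1) + soars(1) + off(1) + bone(1) = 5
Line 2: three(1) + plain(1) + rice(1) = 3
Line 3: between(2) + some(1) + pale(1) + dream(1) = 5
Total: 5 + 3 + 5 = 13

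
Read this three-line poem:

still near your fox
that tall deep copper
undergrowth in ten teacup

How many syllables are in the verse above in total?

Line 1: still (1), near (1), your (1), fox (1) → 4
Line 2: that (1), tall (1), deep (1), copper (2) → 5
Line 3: undergrowth (3), in (1), ten (1), teacup (2) → 7
Total: 4 + 5 + 7 = 16

16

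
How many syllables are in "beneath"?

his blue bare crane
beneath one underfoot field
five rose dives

2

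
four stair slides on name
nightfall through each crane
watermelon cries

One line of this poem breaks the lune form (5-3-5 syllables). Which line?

Line 1: four (1), stair (1), slides (1), on (1), name (1) → 5 ✓
Line 2: nightfall (2), through (1), each (1), crane (1) → 5 (expected 3)
Line 3: watermelon (4), cries (1) → 5 ✓

The second line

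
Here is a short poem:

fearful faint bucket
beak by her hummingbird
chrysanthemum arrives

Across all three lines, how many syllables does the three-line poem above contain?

Line 1: fearful (2), faint (1), bucket (2) → 5
Line 2: beak (1), by (1), her (1), hummingbird (3) → 6
Line 3: chrysanthemum (4), arrives (2) → 6
Total: 5 + 6 + 6 = 17

17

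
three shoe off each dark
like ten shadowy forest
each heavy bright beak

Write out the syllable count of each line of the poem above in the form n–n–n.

Line 1: three (1), shoe (1), off (1), each (1), dark (1) → 5
Line 2: like (1), ten (1), shadowy (3), forest (2) → 7
Line 3: each (1), heavy (2), bright (1), beak (1) → 5

5–7–5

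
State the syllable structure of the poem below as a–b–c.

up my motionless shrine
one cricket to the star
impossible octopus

Line 1: up (1), my (1), motionless (3), shrine (1) → 6
Line 2: one (1), cricket (2), to (1), the (1), star (1) → 6
Line 3: impossible (4), octopus (3) → 7

6–6–7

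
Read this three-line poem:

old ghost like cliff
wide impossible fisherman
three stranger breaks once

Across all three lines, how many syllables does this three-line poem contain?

17

Line 1: old(1) + ghost(1) + like(1) + cliff(1) = 4
Line 2: wide(1) + impossible(4) + fisherman(3) = 8
Line 3: three(1) + stranger(2) + breaks(1) + once(1) = 5
Total: 4 + 8 + 5 = 17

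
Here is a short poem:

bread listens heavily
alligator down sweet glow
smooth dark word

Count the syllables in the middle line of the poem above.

The middle line: "alligator down sweet glow": 4+1+1+1 = 7

7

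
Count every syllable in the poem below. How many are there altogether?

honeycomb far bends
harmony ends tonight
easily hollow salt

Line 1: "honeycomb far bends": 3+1+1 = 5
Line 2: "harmony ends tonight": 3+1+2 = 6
Line 3: "easily hollow salt": 3+2+1 = 6
Total: 5 + 6 + 6 = 17

17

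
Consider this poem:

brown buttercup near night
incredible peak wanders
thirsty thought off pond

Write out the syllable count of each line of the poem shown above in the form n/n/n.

Line 1: brown(1) + buttercup(3) + near(1) + night(1) = 6
Line 2: incredible(4) + peak(1) + wanders(2) = 7
Line 3: thirsty(2) + thought(1) + off(1) + pond(1) = 5

6/7/5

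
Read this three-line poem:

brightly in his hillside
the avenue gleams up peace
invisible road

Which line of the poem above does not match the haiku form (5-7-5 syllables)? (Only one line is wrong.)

The first line

Line 1: brightly(2) + in(1) + his(1) + hillside(2) = 6 (expected 5)
Line 2: the(1) + avenue(3) + gleams(1) + up(1) + peace(1) = 7 ✓
Line 3: invisible(4) + road(1) = 5 ✓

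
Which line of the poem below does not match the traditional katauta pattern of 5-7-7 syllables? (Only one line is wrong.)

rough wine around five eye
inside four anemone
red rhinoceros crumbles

Line 1: "rough wine around five eye": 1+1+2+1+1 = 6 (expected 5)
Line 2: "inside four anemone": 2+1+4 = 7 ✓
Line 3: "red rhinoceros crumbles": 1+4+2 = 7 ✓

The first line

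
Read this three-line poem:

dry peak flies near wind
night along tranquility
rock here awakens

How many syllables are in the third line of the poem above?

5

The third line: "rock here awakens": 1+1+3 = 5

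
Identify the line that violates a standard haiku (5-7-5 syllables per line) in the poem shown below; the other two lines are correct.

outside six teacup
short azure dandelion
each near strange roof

Line 3

Line 1: outside(2) + six(1) + teacup(2) = 5 ✓
Line 2: short(1) + azure(2) + dandelion(4) = 7 ✓
Line 3: each(1) + near(1) + strange(1) + roof(1) = 4 (expected 5)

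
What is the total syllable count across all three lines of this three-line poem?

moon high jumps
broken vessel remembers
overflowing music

Line 1: moon (1), high (1), jumps (1) → 3
Line 2: broken (2), vessel (2), remembers (3) → 7
Line 3: overflowing (4), music (2) → 6
Total: 3 + 7 + 6 = 16

16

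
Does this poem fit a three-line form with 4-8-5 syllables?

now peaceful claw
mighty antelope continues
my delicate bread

Yes

Line 1: now (1), peaceful (2), claw (1) → 4 ✓
Line 2: mighty (2), antelope (3), continues (3) → 8 ✓
Line 3: my (1), delicate (3), bread (1) → 5 ✓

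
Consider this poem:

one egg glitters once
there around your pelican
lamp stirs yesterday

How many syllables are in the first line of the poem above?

The first line: "one egg glitters once": 1+1+2+1 = 5

5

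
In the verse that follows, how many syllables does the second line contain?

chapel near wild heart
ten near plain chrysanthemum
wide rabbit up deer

The second line: "ten near plain chrysanthemum": 1+1+1+4 = 7

7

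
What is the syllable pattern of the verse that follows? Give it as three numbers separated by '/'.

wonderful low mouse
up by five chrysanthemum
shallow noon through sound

Line 1: "wonderful low mouse": 3+1+1 = 5
Line 2: "up by five chrysanthemum": 1+1+1+4 = 7
Line 3: "shallow noon through sound": 2+1+1+1 = 5

5/7/5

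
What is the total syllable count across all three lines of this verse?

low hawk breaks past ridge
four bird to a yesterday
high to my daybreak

17

Line 1: low (1), hawk (1), breaks (1), past (1), ridge (1) → 5
Line 2: four (1), bird (1), to (1), a (1), yesterday (3) → 7
Line 3: high (1), to (1), my (1), daybreak (2) → 5
Total: 5 + 7 + 5 = 17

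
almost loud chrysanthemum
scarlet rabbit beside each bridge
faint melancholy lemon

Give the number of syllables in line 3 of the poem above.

7

Line 3: "faint melancholy lemon": 1+4+2 = 7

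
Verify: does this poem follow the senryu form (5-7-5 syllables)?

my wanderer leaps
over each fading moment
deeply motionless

Yes

Line 1: my(1) + wanderer(3) + leaps(1) = 5 ✓
Line 2: over(2) + each(1) + fading(2) + moment(2) = 7 ✓
Line 3: deeply(2) + motionless(3) = 5 ✓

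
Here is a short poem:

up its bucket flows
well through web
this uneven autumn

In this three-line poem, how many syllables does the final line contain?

The final line: this(1) + uneven(3) + autumn(2) = 6

6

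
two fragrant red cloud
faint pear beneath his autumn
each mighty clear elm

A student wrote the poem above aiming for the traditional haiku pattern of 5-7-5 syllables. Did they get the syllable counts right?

Yes

Line 1: two (1), fragrant (2), red (1), cloud (1) → 5 ✓
Line 2: faint (1), pear (1), beneath (2), his (1), autumn (2) → 7 ✓
Line 3: each (1), mighty (2), clear (1), elm (1) → 5 ✓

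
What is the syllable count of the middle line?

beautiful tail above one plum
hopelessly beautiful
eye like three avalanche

6

The middle line: hopelessly (3), beautiful (3) → 6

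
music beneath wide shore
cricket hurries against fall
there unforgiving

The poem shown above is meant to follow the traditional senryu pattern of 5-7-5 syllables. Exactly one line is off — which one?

Line 1: "music beneath wide shore": 2+2+1+1 = 6 (expected 5)
Line 2: "cricket hurries against fall": 2+2+2+1 = 7 ✓
Line 3: "there unforgiving": 1+4 = 5 ✓

The first line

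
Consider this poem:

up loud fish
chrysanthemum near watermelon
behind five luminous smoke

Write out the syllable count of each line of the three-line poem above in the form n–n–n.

3–9–7

Line 1: up(1) + loud(1) + fish(1) = 3
Line 2: chrysanthemum(4) + near(1) + watermelon(4) = 9
Line 3: behind(2) + five(1) + luminous(3) + smoke(1) = 7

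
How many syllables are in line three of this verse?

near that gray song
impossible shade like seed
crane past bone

Line three: crane (1), past (1), bone (1) → 3

3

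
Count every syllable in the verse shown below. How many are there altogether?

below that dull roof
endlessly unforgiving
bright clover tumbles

Line 1: below (2), that (1), dull (1), roof (1) → 5
Line 2: endlessly (3), unforgiving (4) → 7
Line 3: bright (1), clover (2), tumbles (2) → 5
Total: 5 + 7 + 5 = 17

17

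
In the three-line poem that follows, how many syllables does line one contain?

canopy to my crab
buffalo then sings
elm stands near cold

Line one: "canopy to my crab": 3+1+1+1 = 6

6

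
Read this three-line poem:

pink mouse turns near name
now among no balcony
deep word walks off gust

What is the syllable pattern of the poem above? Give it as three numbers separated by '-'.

5-7-5

Line 1: "pink mouse turns near name": 1+1+1+1+1 = 5
Line 2: "now among no balcony": 1+2+1+3 = 7
Line 3: "deep word walks off gust": 1+1+1+1+1 = 5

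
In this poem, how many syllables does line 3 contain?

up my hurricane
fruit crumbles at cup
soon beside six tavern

Line 3: "soon beside six tavern": 1+2+1+2 = 6

6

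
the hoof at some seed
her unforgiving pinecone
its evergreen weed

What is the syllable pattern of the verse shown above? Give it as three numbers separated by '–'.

Line 1: the (1), hoof (1), at (1), some (1), seed (1) → 5
Line 2: her (1), unforgiving (4), pinecone (2) → 7
Line 3: its (1), evergreen (3), weed (1) → 5

5–7–5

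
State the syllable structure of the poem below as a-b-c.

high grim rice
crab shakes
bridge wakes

Line 1: high(1) + grim(1) + rice(1) = 3
Line 2: crab(1) + shakes(1) = 2
Line 3: bridge(1) + wakes(1) = 2

3-2-2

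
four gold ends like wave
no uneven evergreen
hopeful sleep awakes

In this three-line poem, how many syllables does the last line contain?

5

The last line: "hopeful sleep awakes": 2+1+2 = 5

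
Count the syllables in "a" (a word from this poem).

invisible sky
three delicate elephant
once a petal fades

1

"a" has 1 syllable.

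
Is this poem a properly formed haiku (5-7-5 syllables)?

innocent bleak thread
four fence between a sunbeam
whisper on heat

Line 1: innocent(3) + bleak(1) + thread(1) = 5 ✓
Line 2: four(1) + fence(1) + between(2) + a(1) + sunbeam(2) = 7 ✓
Line 3: whisper(2) + on(1) + heat(1) = 4 (expected 5)

No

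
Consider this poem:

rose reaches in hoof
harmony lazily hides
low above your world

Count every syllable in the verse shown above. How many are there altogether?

17

Line 1: rose (1), reaches (2), in (1), hoof (1) → 5
Line 2: harmony (3), lazily (3), hides (1) → 7
Line 3: low (1), above (2), your (1), world (1) → 5
Total: 5 + 7 + 5 = 17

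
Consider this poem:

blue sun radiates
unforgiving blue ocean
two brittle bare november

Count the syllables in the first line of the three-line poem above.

The first line: blue(1) + sun(1) + radiates(3) = 5

5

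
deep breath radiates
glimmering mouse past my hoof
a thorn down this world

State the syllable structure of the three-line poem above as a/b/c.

5/7/5

Line 1: deep (1), breath (1), radiates (3) → 5
Line 2: glimmering (3), mouse (1), past (1), my (1), hoof (1) → 7
Line 3: a (1), thorn (1), down (1), this (1), world (1) → 5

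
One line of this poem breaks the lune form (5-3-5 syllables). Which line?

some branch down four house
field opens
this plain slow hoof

Line 3

Line 1: "some branch down four house": 1+1+1+1+1 = 5 ✓
Line 2: "field opens": 1+2 = 3 ✓
Line 3: "this plain slow hoof": 1+1+1+1 = 4 (expected 5)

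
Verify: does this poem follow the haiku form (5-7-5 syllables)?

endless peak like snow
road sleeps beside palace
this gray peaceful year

Line 1: endless (2), peak (1), like (1), snow (1) → 5 ✓
Line 2: road (1), sleeps (1), beside (2), palace (2) → 6 (expected 7)
Line 3: this (1), gray (1), peaceful (2), year (1) → 5 ✓

No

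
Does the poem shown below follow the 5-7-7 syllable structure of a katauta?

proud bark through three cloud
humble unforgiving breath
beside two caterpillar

Yes

Line 1: proud (1), bark (1), through (1), three (1), cloud (1) → 5 ✓
Line 2: humble (2), unforgiving (4), breath (1) → 7 ✓
Line 3: beside (2), two (1), caterpillar (4) → 7 ✓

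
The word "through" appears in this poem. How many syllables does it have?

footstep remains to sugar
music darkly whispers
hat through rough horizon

1

"through" has 1 syllable.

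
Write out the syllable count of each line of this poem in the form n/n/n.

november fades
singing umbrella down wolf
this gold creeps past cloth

Line 1: "november fades": 3+1 = 4
Line 2: "singing umbrella down wolf": 2+3+1+1 = 7
Line 3: "this gold creeps past cloth": 1+1+1+1+1 = 5

4/7/5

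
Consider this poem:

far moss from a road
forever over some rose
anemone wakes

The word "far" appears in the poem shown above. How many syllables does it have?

1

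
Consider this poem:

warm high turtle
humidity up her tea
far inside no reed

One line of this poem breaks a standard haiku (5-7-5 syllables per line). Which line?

Line 1: "warm high turtle": 1+1+2 = 4 (expected 5)
Line 2: "humidity up her tea": 4+1+1+1 = 7 ✓
Line 3: "far inside no reed": 1+2+1+1 = 5 ✓

The first line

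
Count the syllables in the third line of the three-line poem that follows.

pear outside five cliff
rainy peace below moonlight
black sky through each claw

The third line: black(1) + sky(1) + through(1) + each(1) + claw(1) = 5

5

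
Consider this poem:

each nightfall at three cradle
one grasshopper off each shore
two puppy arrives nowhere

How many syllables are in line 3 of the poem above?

Line 3: "two puppy arrives nowhere": 1+2+2+2 = 7

7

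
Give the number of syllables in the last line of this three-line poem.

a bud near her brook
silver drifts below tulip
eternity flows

The last line: eternity (4), flows (1) → 5

5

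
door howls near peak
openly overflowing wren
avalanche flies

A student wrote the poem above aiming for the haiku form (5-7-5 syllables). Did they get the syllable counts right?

Line 1: door (1), howls (1), near (1), peak (1) → 4 (expected 5)
Line 2: openly (3), overflowing (4), wren (1) → 8 (expected 7)
Line 3: avalanche (3), flies (1) → 4 (expected 5)

No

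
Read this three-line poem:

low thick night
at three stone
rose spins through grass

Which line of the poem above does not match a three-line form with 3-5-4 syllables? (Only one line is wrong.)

Line 1: "low thick night": 1+1+1 = 3 ✓
Line 2: "at three stone": 1+1+1 = 3 (expected 5)
Line 3: "rose spins through grass": 1+1+1+1 = 4 ✓

The second line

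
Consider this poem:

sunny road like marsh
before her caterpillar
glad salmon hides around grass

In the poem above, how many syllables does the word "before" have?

2

"before" has 2 syllables.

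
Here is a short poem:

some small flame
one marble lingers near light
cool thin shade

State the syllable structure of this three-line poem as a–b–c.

3–7–3

Line 1: some(1) + small(1) + flame(1) = 3
Line 2: one(1) + marble(2) + lingers(2) + near(1) + light(1) = 7
Line 3: cool(1) + thin(1) + shade(1) = 3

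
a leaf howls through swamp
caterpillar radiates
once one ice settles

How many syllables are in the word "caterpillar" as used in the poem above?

"caterpillar" has 4 syllables.

4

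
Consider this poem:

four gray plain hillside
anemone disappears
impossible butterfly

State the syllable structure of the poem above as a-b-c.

Line 1: four(1) + gray(1) + plain(1) + hillside(2) = 5
Line 2: anemone(4) + disappears(3) = 7
Line 3: impossible(4) + butterfly(3) = 7

5-7-7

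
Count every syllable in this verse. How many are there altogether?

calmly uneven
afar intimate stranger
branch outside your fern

17

Line 1: "calmly uneven": 2+3 = 5
Line 2: "afar intimate stranger": 2+3+2 = 7
Line 3: "branch outside your fern": 1+2+1+1 = 5
Total: 5 + 7 + 5 = 17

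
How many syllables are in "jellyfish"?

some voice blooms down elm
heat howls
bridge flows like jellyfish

3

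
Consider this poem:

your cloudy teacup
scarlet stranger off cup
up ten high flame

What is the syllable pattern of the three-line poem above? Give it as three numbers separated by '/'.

Line 1: your(1) + cloudy(2) + teacup(2) = 5
Line 2: scarlet(2) + stranger(2) + off(1) + cup(1) = 6
Line 3: up(1) + ten(1) + high(1) + flame(1) = 4

5/6/4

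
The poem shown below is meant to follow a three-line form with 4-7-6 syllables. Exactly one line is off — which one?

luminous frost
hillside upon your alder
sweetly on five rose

The third line

Line 1: luminous (3), frost (1) → 4 ✓
Line 2: hillside (2), upon (2), your (1), alder (2) → 7 ✓
Line 3: sweetly (2), on (1), five (1), rose (1) → 5 (expected 6)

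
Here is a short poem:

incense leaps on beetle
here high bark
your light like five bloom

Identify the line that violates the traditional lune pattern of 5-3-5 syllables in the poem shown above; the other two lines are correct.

Line 1

Line 1: incense(2) + leaps(1) + on(1) + beetle(2) = 6 (expected 5)
Line 2: here(1) + high(1) + bark(1) = 3 ✓
Line 3: your(1) + light(1) + like(1) + five(1) + bloom(1) = 5 ✓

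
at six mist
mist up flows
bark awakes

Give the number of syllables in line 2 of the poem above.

Line 2: mist(1) + up(1) + flows(1) = 3

3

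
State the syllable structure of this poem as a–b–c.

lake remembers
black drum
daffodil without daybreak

Line 1: lake (1), remembers (3) → 4
Line 2: black (1), drum (1) → 2
Line 3: daffodil (3), without (2), daybreak (2) → 7

4–2–7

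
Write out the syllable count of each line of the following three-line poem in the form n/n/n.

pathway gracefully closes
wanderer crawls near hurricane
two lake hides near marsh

Line 1: pathway (2), gracefully (3), closes (2) → 7
Line 2: wanderer (3), crawls (1), near (1), hurricane (3) → 8
Line 3: two (1), lake (1), hides (1), near (1), marsh (1) → 5

7/8/5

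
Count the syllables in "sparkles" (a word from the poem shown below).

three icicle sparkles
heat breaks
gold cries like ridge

2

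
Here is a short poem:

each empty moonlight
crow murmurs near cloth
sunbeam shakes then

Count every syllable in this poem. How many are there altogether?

Line 1: each (1), empty (2), moonlight (2) → 5
Line 2: crow (1), murmurs (2), near (1), cloth (1) → 5
Line 3: sunbeam (2), shakes (1), then (1) → 4
Total: 5 + 5 + 4 = 14

14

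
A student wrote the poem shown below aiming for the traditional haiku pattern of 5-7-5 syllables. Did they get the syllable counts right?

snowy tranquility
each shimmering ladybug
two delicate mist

No

Line 1: "snowy tranquility": 2+4 = 6 (expected 5)
Line 2: "each shimmering ladybug": 1+3+3 = 7 ✓
Line 3: "two delicate mist": 1+3+1 = 5 ✓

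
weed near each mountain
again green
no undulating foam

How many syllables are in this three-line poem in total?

14

Line 1: weed(1) + near(1) + each(1) + mountain(2) = 5
Line 2: again(2) + green(1) = 3
Line 3: no(1) + undulating(4) + foam(1) = 6
Total: 5 + 3 + 6 = 14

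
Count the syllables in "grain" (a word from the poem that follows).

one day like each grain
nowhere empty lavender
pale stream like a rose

1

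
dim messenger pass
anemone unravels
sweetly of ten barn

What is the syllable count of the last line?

5

The last line: "sweetly of ten barn": 2+1+1+1 = 5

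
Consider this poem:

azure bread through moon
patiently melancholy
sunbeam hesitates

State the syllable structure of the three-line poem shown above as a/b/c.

5/7/5

Line 1: azure(2) + bread(1) + through(1) + moon(1) = 5
Line 2: patiently(3) + melancholy(4) = 7
Line 3: sunbeam(2) + hesitates(3) = 5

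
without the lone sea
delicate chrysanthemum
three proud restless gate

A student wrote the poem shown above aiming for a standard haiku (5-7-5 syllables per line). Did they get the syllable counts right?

Yes

Line 1: "without the lone sea": 2+1+1+1 = 5 ✓
Line 2: "delicate chrysanthemum": 3+4 = 7 ✓
Line 3: "three proud restless gate": 1+1+2+1 = 5 ✓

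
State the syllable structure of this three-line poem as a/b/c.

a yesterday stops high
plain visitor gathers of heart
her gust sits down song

Line 1: a (1), yesterday (3), stops (1), high (1) → 6
Line 2: plain (1), visitor (3), gathers (2), of (1), heart (1) → 8
Line 3: her (1), gust (1), sits (1), down (1), song (1) → 5

6/8/5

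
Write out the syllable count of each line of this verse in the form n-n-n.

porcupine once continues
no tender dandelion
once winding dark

7-7-4

Line 1: porcupine(3) + once(1) + continues(3) = 7
Line 2: no(1) + tender(2) + dandelion(4) = 7
Line 3: once(1) + winding(2) + dark(1) = 4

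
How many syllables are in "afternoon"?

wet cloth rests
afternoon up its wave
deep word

"afternoon" has 3 syllables.

3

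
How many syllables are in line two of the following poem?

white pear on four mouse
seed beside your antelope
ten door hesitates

7

Line two: "seed beside your antelope": 1+2+1+3 = 7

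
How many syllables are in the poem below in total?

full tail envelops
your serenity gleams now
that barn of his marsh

17

Line 1: full(1) + tail(1) + envelops(3) = 5
Line 2: your(1) + serenity(4) + gleams(1) + now(1) = 7
Line 3: that(1) + barn(1) + of(1) + his(1) + marsh(1) = 5
Total: 5 + 7 + 5 = 17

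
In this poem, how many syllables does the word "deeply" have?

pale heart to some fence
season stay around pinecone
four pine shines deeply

2

"deeply" has 2 syllables.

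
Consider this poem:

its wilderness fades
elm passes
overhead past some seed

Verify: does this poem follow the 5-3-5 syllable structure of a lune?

Line 1: its(1) + wilderness(3) + fades(1) = 5 ✓
Line 2: elm(1) + passes(2) = 3 ✓
Line 3: overhead(3) + past(1) + some(1) + seed(1) = 6 (expected 5)

No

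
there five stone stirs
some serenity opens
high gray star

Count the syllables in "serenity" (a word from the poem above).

4

"serenity" has 4 syllables.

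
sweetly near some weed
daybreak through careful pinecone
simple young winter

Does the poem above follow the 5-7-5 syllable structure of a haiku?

Yes

Line 1: sweetly (2), near (1), some (1), weed (1) → 5 ✓
Line 2: daybreak (2), through (1), careful (2), pinecone (2) → 7 ✓
Line 3: simple (2), young (1), winter (2) → 5 ✓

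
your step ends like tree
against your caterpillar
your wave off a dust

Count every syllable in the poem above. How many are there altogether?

17

Line 1: your(1) + step(1) + ends(1) + like(1) + tree(1) = 5
Line 2: against(2) + your(1) + caterpillar(4) = 7
Line 3: your(1) + wave(1) + off(1) + a(1) + dust(1) = 5
Total: 5 + 7 + 5 = 17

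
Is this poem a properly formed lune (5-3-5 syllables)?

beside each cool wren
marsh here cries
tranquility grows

Yes

Line 1: "beside each cool wren": 2+1+1+1 = 5 ✓
Line 2: "marsh here cries": 1+1+1 = 3 ✓
Line 3: "tranquility grows": 4+1 = 5 ✓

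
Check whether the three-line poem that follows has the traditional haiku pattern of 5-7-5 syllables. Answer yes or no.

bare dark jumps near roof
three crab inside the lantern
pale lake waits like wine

Yes

Line 1: "bare dark jumps near roof": 1+1+1+1+1 = 5 ✓
Line 2: "three crab inside the lantern": 1+1+2+1+2 = 7 ✓
Line 3: "pale lake waits like wine": 1+1+1+1+1 = 5 ✓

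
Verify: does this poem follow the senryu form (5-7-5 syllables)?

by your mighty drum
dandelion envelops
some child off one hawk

Yes

Line 1: by (1), your (1), mighty (2), drum (1) → 5 ✓
Line 2: dandelion (4), envelops (3) → 7 ✓
Line 3: some (1), child (1), off (1), one (1), hawk (1) → 5 ✓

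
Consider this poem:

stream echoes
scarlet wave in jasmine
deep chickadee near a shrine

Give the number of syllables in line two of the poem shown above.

Line two: scarlet(2) + wave(1) + in(1) + jasmine(2) = 6

6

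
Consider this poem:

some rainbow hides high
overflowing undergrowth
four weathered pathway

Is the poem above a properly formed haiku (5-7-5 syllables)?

Yes

Line 1: "some rainbow hides high": 1+2+1+1 = 5 ✓
Line 2: "overflowing undergrowth": 4+3 = 7 ✓
Line 3: "four weathered pathway": 1+2+2 = 5 ✓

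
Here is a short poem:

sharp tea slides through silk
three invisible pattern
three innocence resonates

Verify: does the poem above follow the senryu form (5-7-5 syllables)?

No

Line 1: "sharp tea slides through silk": 1+1+1+1+1 = 5 ✓
Line 2: "three invisible pattern": 1+4+2 = 7 ✓
Line 3: "three innocence resonates": 1+3+3 = 7 (expected 5)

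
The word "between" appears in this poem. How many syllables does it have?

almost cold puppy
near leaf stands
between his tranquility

2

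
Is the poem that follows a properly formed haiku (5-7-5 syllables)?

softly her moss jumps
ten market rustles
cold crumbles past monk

No

Line 1: "softly her moss jumps": 2+1+1+1 = 5 ✓
Line 2: "ten market rustles": 1+2+2 = 5 (expected 7)
Line 3: "cold crumbles past monk": 1+2+1+1 = 5 ✓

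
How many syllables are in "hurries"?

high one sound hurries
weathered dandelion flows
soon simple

2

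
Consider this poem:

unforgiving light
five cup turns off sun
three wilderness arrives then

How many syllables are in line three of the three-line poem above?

Line three: "three wilderness arrives then": 1+3+2+1 = 7

7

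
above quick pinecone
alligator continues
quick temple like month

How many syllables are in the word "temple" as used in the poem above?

2

"temple" has 2 syllables.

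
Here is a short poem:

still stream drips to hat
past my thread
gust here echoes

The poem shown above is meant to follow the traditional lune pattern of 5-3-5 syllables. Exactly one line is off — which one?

Line 1: still (1), stream (1), drips (1), to (1), hat (1) → 5 ✓
Line 2: past (1), my (1), thread (1) → 3 ✓
Line 3: gust (1), here (1), echoes (2) → 4 (expected 5)

Line 3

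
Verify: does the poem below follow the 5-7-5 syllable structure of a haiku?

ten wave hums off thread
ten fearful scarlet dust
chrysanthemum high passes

No

Line 1: ten(1) + wave(1) + hums(1) + off(1) + thread(1) = 5 ✓
Line 2: ten(1) + fearful(2) + scarlet(2) + dust(1) = 6 (expected 7)
Line 3: chrysanthemum(4) + high(1) + passes(2) = 7 (expected 5)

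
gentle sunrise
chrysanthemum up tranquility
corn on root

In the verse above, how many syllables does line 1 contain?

Line 1: gentle(2) + sunrise(2) = 4

4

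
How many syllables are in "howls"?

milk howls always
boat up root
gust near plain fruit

"howls" has 1 syllable.

1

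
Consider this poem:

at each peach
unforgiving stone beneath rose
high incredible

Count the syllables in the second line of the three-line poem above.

8

The second line: "unforgiving stone beneath rose": 4+1+2+1 = 8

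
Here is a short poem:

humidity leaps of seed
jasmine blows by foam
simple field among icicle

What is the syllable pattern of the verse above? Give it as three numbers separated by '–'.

Line 1: "humidity leaps of seed": 4+1+1+1 = 7
Line 2: "jasmine blows by foam": 2+1+1+1 = 5
Line 3: "simple field among icicle": 2+1+2+3 = 8

7–5–8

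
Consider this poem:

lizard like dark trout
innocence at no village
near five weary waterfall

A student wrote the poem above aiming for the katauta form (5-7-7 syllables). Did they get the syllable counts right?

Line 1: lizard(2) + like(1) + dark(1) + trout(1) = 5 ✓
Line 2: innocence(3) + at(1) + no(1) + village(2) = 7 ✓
Line 3: near(1) + five(1) + weary(2) + waterfall(3) = 7 ✓

Yes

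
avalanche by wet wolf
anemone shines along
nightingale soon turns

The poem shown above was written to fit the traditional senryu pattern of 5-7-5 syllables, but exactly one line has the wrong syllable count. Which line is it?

The first line

Line 1: avalanche (3), by (1), wet (1), wolf (1) → 6 (expected 5)
Line 2: anemone (4), shines (1), along (2) → 7 ✓
Line 3: nightingale (3), soon (1), turns (1) → 5 ✓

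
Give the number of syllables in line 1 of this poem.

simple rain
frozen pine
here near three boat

3

Line 1: simple(2) + rain(1) = 3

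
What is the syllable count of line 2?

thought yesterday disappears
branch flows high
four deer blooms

Line 2: branch (1), flows (1), high (1) → 3

3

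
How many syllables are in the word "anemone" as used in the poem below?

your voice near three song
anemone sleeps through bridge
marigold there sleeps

4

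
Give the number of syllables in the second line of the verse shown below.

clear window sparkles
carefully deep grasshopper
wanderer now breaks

7

The second line: carefully(3) + deep(1) + grasshopper(3) = 7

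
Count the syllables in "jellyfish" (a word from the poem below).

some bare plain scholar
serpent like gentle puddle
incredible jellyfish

3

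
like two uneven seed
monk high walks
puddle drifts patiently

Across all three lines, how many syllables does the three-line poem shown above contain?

15

Line 1: like(1) + two(1) + uneven(3) + seed(1) = 6
Line 2: monk(1) + high(1) + walks(1) = 3
Line 3: puddle(2) + drifts(1) + patiently(3) = 6
Total: 6 + 3 + 6 = 15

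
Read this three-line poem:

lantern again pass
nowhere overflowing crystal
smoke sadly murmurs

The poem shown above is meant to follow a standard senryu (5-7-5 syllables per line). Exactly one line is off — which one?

The second line

Line 1: lantern(2) + again(2) + pass(1) = 5 ✓
Line 2: nowhere(2) + overflowing(4) + crystal(2) = 8 (expected 7)
Line 3: smoke(1) + sadly(2) + murmurs(2) = 5 ✓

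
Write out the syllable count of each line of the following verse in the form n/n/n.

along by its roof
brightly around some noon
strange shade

Line 1: "along by its roof": 2+1+1+1 = 5
Line 2: "brightly around some noon": 2+2+1+1 = 6
Line 3: "strange shade": 1+1 = 2

5/6/2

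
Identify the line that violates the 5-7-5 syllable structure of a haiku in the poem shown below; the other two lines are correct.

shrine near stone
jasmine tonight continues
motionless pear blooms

Line 1

Line 1: shrine (1), near (1), stone (1) → 3 (expected 5)
Line 2: jasmine (2), tonight (2), continues (3) → 7 ✓
Line 3: motionless (3), pear (1), blooms (1) → 5 ✓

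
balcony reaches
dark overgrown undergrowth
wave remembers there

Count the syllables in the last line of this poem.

5

The last line: "wave remembers there": 1+3+1 = 5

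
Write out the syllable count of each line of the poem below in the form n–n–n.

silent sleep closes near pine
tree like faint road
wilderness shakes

7–4–4

Line 1: "silent sleep closes near pine": 2+1+2+1+1 = 7
Line 2: "tree like faint road": 1+1+1+1 = 4
Line 3: "wilderness shakes": 3+1 = 4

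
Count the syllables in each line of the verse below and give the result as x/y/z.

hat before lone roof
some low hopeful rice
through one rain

Line 1: "hat before lone roof": 1+2+1+1 = 5
Line 2: "some low hopeful rice": 1+1+2+1 = 5
Line 3: "through one rain": 1+1+1 = 3

5/5/3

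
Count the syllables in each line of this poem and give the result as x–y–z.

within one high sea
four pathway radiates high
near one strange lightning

5–7–5

Line 1: "within one high sea": 2+1+1+1 = 5
Line 2: "four pathway radiates high": 1+2+3+1 = 7
Line 3: "near one strange lightning": 1+1+1+2 = 5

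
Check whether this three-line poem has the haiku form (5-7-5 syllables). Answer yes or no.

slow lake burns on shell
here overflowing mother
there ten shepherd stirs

Line 1: slow (1), lake (1), burns (1), on (1), shell (1) → 5 ✓
Line 2: here (1), overflowing (4), mother (2) → 7 ✓
Line 3: there (1), ten (1), shepherd (2), stirs (1) → 5 ✓

Yes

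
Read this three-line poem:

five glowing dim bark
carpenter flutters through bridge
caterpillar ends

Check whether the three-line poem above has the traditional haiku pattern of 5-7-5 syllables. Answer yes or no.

Line 1: five (1), glowing (2), dim (1), bark (1) → 5 ✓
Line 2: carpenter (3), flutters (2), through (1), bridge (1) → 7 ✓
Line 3: caterpillar (4), ends (1) → 5 ✓

Yes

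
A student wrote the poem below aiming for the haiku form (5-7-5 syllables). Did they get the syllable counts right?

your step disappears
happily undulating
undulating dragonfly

Line 1: "your step disappears": 1+1+3 = 5 ✓
Line 2: "happily undulating": 3+4 = 7 ✓
Line 3: "undulating dragonfly": 4+3 = 7 (expected 5)

No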